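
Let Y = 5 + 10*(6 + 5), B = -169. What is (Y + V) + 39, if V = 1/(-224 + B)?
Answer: 60521/393 ≈ 154.00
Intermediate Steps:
V = -1/393 (V = 1/(-224 - 169) = 1/(-393) = -1/393 ≈ -0.0025445)
Y = 115 (Y = 5 + 10*11 = 5 + 110 = 115)
(Y + V) + 39 = (115 - 1/393) + 39 = 45194/393 + 39 = 60521/393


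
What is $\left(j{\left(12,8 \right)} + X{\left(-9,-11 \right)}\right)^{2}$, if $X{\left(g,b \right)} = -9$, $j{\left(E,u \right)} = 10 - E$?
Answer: $121$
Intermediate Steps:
$\left(j{\left(12,8 \right)} + X{\left(-9,-11 \right)}\right)^{2} = \left(\left(10 - 12\right) - 9\right)^{2} = \left(-2 - 9\right)^{2} = \left(-11\right)^{2} = 121$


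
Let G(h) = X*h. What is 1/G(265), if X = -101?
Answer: -1/26765 ≈ -3.7362e-5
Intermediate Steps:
G(h) = -101*h
1/G(265) = 1/(-101*265) = 1/(-26765) = -1/26765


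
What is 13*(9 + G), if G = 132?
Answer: 1833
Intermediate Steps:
13*(9 + G) = 13*(9 + 132) = 13*141 = 1833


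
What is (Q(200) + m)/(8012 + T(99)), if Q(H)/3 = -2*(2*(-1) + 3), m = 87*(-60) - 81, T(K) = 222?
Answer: -5307/8234 ≈ -0.64452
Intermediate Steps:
m = -5301 (m = -5220 - 81 = -5301)
Q(H) = -6 (Q(H) = 3*(-2*(2*(-1) + 3)) = 3*(-2*(-2 + 3)) = 3*(-2*1) = 3*(-2) = -6)
(Q(200) + m)/(8012 + T(99)) = (-6 - 5301)/(8012 + 222) = -5307/8234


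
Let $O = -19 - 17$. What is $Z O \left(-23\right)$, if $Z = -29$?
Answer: $-24012$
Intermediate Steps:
$O = -36$
$Z O \left(-23\right) = \left(-29\right) \left(-36\right) \left(-23\right) = 1044 \left(-23\right) = -24012$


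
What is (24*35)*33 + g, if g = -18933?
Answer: 8787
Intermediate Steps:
(24*35)*33 + g = (24*35)*33 - 18933 = 840*33 - 18933 = 27720 - 18933 = 8787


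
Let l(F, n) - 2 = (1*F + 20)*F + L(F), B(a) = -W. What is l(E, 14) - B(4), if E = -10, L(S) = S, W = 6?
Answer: -102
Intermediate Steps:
B(a) = -6 (B(a) = -1*6 = -6)
l(F, n) = 2 + F + F*(20 + F) (l(F, n) = 2 + ((1*F + 20)*F + F) = 2 + ((F + 20)*F + F) = 2 + ((20 + F)*F + F) = 2 + (F*(20 + F) + F) = 2 + (F + F*(20 + F)) = 2 + F + F*(20 + F))
l(E, 14) - B(4) = (2 + (-10)² + 21*(-10)) - 1*(-6) = (2 + 100 - 210) + 6 = -108 + 6 = -102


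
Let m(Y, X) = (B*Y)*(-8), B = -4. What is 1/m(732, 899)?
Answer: 1/23424 ≈ 4.2691e-5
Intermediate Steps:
m(Y, X) = 32*Y (m(Y, X) = -4*Y*(-8) = 32*Y)
1/m(732, 899) = 1/(32*732) = 1/23424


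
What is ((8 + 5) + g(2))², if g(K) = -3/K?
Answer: 529/4 ≈ 132.25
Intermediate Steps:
((8 + 5) + g(2))² = ((8 + 5) - 3/2)² = (13 - 3*½)² = (13 - 3/2)² = (23/2)² = 529/4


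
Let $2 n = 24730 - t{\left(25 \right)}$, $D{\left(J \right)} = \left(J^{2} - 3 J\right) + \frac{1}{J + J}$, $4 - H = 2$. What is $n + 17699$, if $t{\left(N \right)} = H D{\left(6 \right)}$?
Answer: $\frac{360551}{12} \approx 30046.0$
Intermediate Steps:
$H = 2$ ($H = 4 - 2 = 2$)
$D{\left(J \right)} = J^{2} + \frac{1}{2 J} - 3 J$ ($D{\left(J \right)} = \left(J^{2} - 3 J\right) + \frac{1}{2 J} = J^{2} + \frac{1}{2 J} - 3 J$)
$t{\left(N \right)} = \frac{217}{6}$ ($t{\left(N \right)} = 2 \left(6^{2} + \frac{1}{2 \cdot 6} - 18\right) = 2 \left(36 + \frac{1}{2} \cdot \frac{1}{6} - 18\right) = 2 \left(36 + \frac{1}{12} - 18\right) = 2 \cdot \frac{217}{12} = \frac{217}{6}$)
$n = \frac{148163}{12}$ ($n = \frac{24730 - \frac{217}{6}}{2} = \frac{1}{2} \cdot \frac{148163}{6} = \frac{148163}{12} \approx 12347.0$)
$n + 17699 = \frac{148163}{12} + 17699 = \frac{360551}{12}$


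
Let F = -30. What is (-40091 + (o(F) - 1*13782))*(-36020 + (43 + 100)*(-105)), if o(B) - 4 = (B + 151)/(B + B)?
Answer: 32991688027/12 ≈ 2.7493e+9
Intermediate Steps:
o(B) = 4 + (151 + B)/(2*B) (o(B) = 4 + (B + 151)/(B + B) = 4 + (151 + B)/((2*B)) = 4 + (151 + B)*(1/(2*B)) = 4 + (151 + B)/(2*B))
(-40091 + (o(F) - 1*13782))*(-36020 + (43 + 100)*(-105)) = (-40091 + ((1/2)*(151 + 9*(-30))/(-30) - 1*13782))*(-36020 + (43 + 100)*(-105)) = (-40091 + ((1/2)*(-1/30)*(151 - 270) - 13782))*(-36020 + 143*(-105)) = (-40091 + ((1/2)*(-1/30)*(-119) - 13782))*(-36020 - 15015) = (-40091 + (119/60 - 13782))*(-51035) = (-40091 - 826801/60)*(-51035) = -3232261/60*(-51035) = 32991688027/12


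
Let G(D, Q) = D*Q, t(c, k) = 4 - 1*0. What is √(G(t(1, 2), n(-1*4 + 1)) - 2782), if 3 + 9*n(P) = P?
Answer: I*√25062/3 ≈ 52.77*I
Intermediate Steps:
n(P) = -⅓ + P/9
t(c, k) = 4 (t(c, k) = 4 + 0 = 4)
√(G(t(1, 2), n(-1*4 + 1)) - 2782) = √(4*(-⅓ + (-1*4 + 1)/9) - 2782) = √(4*(-⅓ + (-4 + 1)/9) - 2782) = √(4*(-⅓ + (⅑)*(-3)) - 2782) = √(4*(-⅓ - ⅓) - 2782) = √(4*(-⅔) - 2782) = √(-8/3 - 2782) = √(-8354/3) = I*√25062/3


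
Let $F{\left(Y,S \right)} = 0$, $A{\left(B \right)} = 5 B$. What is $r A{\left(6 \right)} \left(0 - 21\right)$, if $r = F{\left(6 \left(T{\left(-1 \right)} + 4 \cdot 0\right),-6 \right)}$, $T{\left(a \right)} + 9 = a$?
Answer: $0$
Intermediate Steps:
$T{\left(a \right)} = -9 + a$
$r = 0$
$r A{\left(6 \right)} \left(0 - 21\right) = 0 \cdot 5 \cdot 6 \left(0 - 21\right) = 0 \cdot 30 \left(0 - 21\right) = 0 \left(-21\right) = 0$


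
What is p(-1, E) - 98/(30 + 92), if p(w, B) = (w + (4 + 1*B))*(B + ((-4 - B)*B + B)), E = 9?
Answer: -72517/61 ≈ -1188.8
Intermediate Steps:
p(w, B) = (2*B + B*(-4 - B))*(4 + B + w) (p(w, B) = (w + (4 + B))*(B + (B*(-4 - B) + B)) = (4 + B + w)*(B + (B + B*(-4 - B))) = (4 + B + w)*(2*B + B*(-4 - B)) = (2*B + B*(-4 - B))*(4 + B + w))
p(-1, E) - 98/(30 + 92) = -1*9*(8 + 9² + 2*(-1) + 6*9 + 9*(-1)) - 98/(30 + 92) = -1*9*(8 + 81 - 2 + 54 - 9) - 98/122 = -1*9*132 - 98*1/122 = -1188 - 49/61 = -72517/61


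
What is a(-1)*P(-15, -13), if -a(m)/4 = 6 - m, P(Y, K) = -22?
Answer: 616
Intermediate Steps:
a(m) = -24 + 4*m (a(m) = -4*(6 - m) = -24 + 4*m)
a(-1)*P(-15, -13) = (-24 + 4*(-1))*(-22) = (-24 - 4)*(-22) = -28*(-22) = 616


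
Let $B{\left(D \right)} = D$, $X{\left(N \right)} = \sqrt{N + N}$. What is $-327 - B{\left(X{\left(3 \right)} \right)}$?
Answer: $-327 - \sqrt{6} \approx -329.45$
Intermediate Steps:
$X{\left(N \right)} = \sqrt{2} \sqrt{N}$ ($X{\left(N \right)} = \sqrt{2 N} = \sqrt{2} \sqrt{N}$)
$-327 - B{\left(X{\left(3 \right)} \right)} = -327 - \sqrt{2} \sqrt{3} = -327 - \sqrt{6}$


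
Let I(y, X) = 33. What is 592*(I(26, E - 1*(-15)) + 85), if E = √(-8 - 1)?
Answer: 69856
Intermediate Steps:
E = 3*I (E = √(-9) = 3*I ≈ 3.0*I)
592*(I(26, E - 1*(-15)) + 85) = 592*(33 + 85) = 592*118 = 69856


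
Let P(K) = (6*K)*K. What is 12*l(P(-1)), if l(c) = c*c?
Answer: 432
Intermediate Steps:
P(K) = 6*K²
l(c) = c²
12*l(P(-1)) = 12*(6*(-1)²)² = 12*(6*1)² = 12*6² = 12*36 = 432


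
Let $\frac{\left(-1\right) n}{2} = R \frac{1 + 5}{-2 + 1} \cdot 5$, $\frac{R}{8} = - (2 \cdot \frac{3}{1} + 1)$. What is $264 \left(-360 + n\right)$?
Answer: $-982080$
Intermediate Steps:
$R = -56$ ($R = 8 \left(- (2 \cdot \frac{3}{1} + 1)\right) = 8 \left(- (2 \cdot 3 \cdot 1 + 1)\right) = 8 \left(- (2 \cdot 3 + 1)\right) = 8 \left(- (6 + 1)\right) = 8 \left(\left(-1\right) 7\right) = 8 \left(-7\right) = -56$)
$n = -3360$ ($n = - 2 - 56 \frac{1 + 5}{-2 + 1} \cdot 5 = - 2 - 56 \frac{6}{-1} \cdot 5 = - 2 - 56 \cdot 6 \left(-1\right) 5 = - 2 \left(-56\right) \left(-6\right) 5 = - 2 \cdot 336 \cdot 5 = \left(-2\right) 1680 = -3360$)
$264 \left(-360 + n\right) = 264 \left(-360 - 3360\right) = 264 \left(-3720\right) = -982080$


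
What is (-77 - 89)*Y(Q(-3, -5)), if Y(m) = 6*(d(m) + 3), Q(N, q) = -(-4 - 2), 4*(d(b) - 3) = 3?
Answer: -6723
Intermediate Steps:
d(b) = 15/4 (d(b) = 3 + (1/4)*3 = 3 + 3/4 = 15/4)
Q(N, q) = 6 (Q(N, q) = -1*(-6) = 6)
Y(m) = 81/2 (Y(m) = 6*(15/4 + 3) = 6*(27/4) = 81/2)
(-77 - 89)*Y(Q(-3, -5)) = (-77 - 89)*(81/2) = -166*81/2 = -6723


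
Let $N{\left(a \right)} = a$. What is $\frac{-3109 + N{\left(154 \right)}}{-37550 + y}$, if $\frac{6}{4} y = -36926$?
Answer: $\frac{8865}{186502} \approx 0.047533$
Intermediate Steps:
$y = - \frac{73852}{3}$ ($y = \frac{2}{3} \left(-36926\right) = - \frac{73852}{3} \approx -24617.0$)
$\frac{-3109 + N{\left(154 \right)}}{-37550 + y} = \frac{-3109 + 154}{-37550 - \frac{73852}{3}} = - \frac{2955}{- \frac{186502}{3}} = \left(-2955\right) \left(- \frac{3}{186502}\right) = \frac{8865}{186502}$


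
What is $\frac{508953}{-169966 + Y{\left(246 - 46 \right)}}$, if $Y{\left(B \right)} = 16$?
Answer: $- \frac{169651}{56650} \approx -2.9947$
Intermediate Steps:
$\frac{508953}{-169966 + Y{\left(246 - 46 \right)}} = \frac{508953}{-169966 + 16} = \frac{508953}{-169950} = 508953 \left(- \frac{1}{169950}\right) = - \frac{169651}{56650}$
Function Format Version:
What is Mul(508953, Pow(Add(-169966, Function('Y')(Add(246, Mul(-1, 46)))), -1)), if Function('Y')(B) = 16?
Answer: Rational(-169651, 56650) ≈ -2.9947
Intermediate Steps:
Mul(508953, Pow(Add(-169966, Function('Y')(Add(246, Mul(-1, 46)))), -1)) = Mul(508953, Pow(Add(-169966, 16), -1)) = Mul(508953, Pow(-169950, -1)) = Mul(508953, Rational(-1, 169950)) = Rational(-169651, 56650)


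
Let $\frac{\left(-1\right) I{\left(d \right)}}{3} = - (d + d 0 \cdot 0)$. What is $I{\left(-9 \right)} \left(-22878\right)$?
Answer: $617706$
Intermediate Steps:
$I{\left(d \right)} = 3 d$ ($I{\left(d \right)} = - 3 \left(- (d + d 0 \cdot 0)\right) = - 3 \left(- (d + 0 \cdot 0)\right) = - 3 \left(- (d + 0)\right) = - 3 \left(- d\right) = 3 d$)
$I{\left(-9 \right)} \left(-22878\right) = 3 \left(-9\right) \left(-22878\right) = \left(-27\right) \left(-22878\right) = 617706$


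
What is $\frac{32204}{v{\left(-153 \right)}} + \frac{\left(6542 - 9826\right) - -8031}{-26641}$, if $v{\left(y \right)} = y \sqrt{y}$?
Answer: $- \frac{4747}{26641} + \frac{32204 i \sqrt{17}}{7803} \approx -0.17818 + 17.017 i$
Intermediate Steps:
$v{\left(y \right)} = y^{\frac{3}{2}}$
$\frac{32204}{v{\left(-153 \right)}} + \frac{\left(6542 - 9826\right) - -8031}{-26641} = \frac{32204}{\left(-153\right)^{\frac{3}{2}}} + \frac{\left(6542 - 9826\right) - -8031}{-26641} = \frac{32204}{\left(-459\right) i \sqrt{17}} + \left(-3284 + 8031\right) \left(- \frac{1}{26641}\right) = 32204 \frac{i \sqrt{17}}{7803} + 4747 \left(- \frac{1}{26641}\right) = \frac{32204 i \sqrt{17}}{7803} - \frac{4747}{26641} = - \frac{4747}{26641} + \frac{32204 i \sqrt{17}}{7803}$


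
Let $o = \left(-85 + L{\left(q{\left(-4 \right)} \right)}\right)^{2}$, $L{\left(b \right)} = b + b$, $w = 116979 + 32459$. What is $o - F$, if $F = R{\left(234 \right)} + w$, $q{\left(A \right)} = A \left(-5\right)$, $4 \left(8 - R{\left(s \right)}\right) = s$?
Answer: $- \frac{294725}{2} \approx -1.4736 \cdot 10^{5}$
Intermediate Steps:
$R{\left(s \right)} = 8 - \frac{s}{4}$
$w = 149438$
$q{\left(A \right)} = - 5 A$
$L{\left(b \right)} = 2 b$
$F = \frac{298775}{2}$ ($F = \left(8 - \frac{117}{2}\right) + 149438 = - \frac{101}{2} + 149438 = \frac{298775}{2} \approx 1.4939 \cdot 10^{5}$)
$o = 2025$ ($o = \left(-85 + 2 \left(\left(-5\right) \left(-4\right)\right)\right)^{2} = \left(-85 + 2 \cdot 20\right)^{2} = \left(-85 + 40\right)^{2} = \left(-45\right)^{2} = 2025$)
$o - F = 2025 - \frac{298775}{2} = - \frac{294725}{2}$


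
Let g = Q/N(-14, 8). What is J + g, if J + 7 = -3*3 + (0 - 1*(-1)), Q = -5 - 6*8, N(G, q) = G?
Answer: -157/14 ≈ -11.214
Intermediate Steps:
Q = -53 (Q = -5 - 48 = -53)
g = 53/14 (g = -53/(-14) = -53*(-1/14) = 53/14 ≈ 3.7857)
J = -15 (J = -7 + (-3*3 + (0 - 1*(-1))) = -7 + (-9 + (0 + 1)) = -7 + (-9 + 1) = -7 - 8 = -15)
J + g = -15 + 53/14 = -157/14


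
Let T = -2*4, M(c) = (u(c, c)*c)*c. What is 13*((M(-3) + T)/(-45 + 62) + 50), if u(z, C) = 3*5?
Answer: 12701/17 ≈ 747.12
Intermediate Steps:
u(z, C) = 15
M(c) = 15*c**2 (M(c) = (15*c)*c = 15*c**2)
T = -8
13*((M(-3) + T)/(-45 + 62) + 50) = 13*((15*(-3)**2 - 8)/(-45 + 62) + 50) = 13*((15*9 - 8)/17 + 50) = 13*((135 - 8)*(1/17) + 50) = 13*(127*(1/17) + 50) = 13*(127/17 + 50) = 13*(977/17) = 12701/17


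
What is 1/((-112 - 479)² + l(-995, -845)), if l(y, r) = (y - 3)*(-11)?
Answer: 1/360259 ≈ 2.7758e-6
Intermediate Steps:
l(y, r) = 33 - 11*y (l(y, r) = (-3 + y)*(-11) = 33 - 11*y)
1/((-112 - 479)² + l(-995, -845)) = 1/((-112 - 479)² + (33 - 11*(-995))) = 1/((-591)² + (33 + 10945)) = 1/(349281 + 10978) = 1/360259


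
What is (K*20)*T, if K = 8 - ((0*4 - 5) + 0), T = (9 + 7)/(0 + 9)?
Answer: 4160/9 ≈ 462.22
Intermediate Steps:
T = 16/9 ≈ 1.7778
K = 13 (K = 8 - ((0 - 5) + 0) = 8 - (-5 + 0) = 8 - 1*(-5) = 8 + 5 = 13)
(K*20)*T = (13*20)*(16/9) = 260*(16/9) = 4160/9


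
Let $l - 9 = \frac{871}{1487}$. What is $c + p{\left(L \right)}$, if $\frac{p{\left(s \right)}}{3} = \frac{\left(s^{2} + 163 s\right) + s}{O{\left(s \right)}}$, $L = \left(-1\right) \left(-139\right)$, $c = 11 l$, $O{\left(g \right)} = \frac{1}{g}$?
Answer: $\frac{26116024037}{1487} \approx 1.7563 \cdot 10^{7}$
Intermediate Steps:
$l = \frac{14254}{1487}$ ($l = 9 + \frac{871}{1487} = \frac{14254}{1487} \approx 9.5857$)
$c = \frac{156794}{1487}$ ($c = 11 \cdot \frac{14254}{1487} = \frac{156794}{1487} \approx 105.44$)
$L = 139$
$p{\left(s \right)} = 3 s \left(s^{2} + 164 s\right)$ ($p{\left(s \right)} = 3 \frac{\left(s^{2} + 163 s\right) + s}{\frac{1}{s}} = 3 \left(s^{2} + 164 s\right) s = 3 s \left(s^{2} + 164 s\right)$)
$c + p{\left(L \right)} = \frac{156794}{1487} + 3 \cdot 139^{2} \left(164 + 139\right) = \frac{156794}{1487} + 3 \cdot 19321 \cdot 303 = \frac{156794}{1487} + 17562789 = \frac{26116024037}{1487}$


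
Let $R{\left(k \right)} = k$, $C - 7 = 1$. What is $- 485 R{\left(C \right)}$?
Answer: $-3880$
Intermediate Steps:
$C = 8$ ($C = 7 + 1 = 8$)
$- 485 R{\left(C \right)} = \left(-485\right) 8 = -3880$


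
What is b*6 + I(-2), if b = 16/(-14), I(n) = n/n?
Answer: -41/7 ≈ -5.8571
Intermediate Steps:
I(n) = 1
b = -8/7 (b = 16*(-1/14) = -8/7 ≈ -1.1429)
b*6 + I(-2) = -8/7*6 + 1 = -48/7 + 1 = -41/7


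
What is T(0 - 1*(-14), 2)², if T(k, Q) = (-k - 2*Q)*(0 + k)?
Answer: 63504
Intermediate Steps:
T(k, Q) = k*(-k - 2*Q) (T(k, Q) = (-k - 2*Q)*k = k*(-k - 2*Q))
T(0 - 1*(-14), 2)² = (-(0 - 1*(-14))*((0 - 1*(-14)) + 2*2))² = (-(0 + 14)*((0 + 14) + 4))² = (-1*14*(14 + 4))² = (-1*14*18)² = (-252)² = 63504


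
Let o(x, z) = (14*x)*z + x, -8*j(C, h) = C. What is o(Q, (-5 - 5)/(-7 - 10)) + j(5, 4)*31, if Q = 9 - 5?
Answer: 2389/136 ≈ 17.566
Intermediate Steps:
Q = 4
j(C, h) = -C/8
o(x, z) = x + 14*x*z (o(x, z) = 14*x*z + x = x + 14*x*z)
o(Q, (-5 - 5)/(-7 - 10)) + j(5, 4)*31 = 4*(1 + 14*((-5 - 5)/(-7 - 10))) - ⅛*5*31 = 4*(1 + 14*(-10/(-17))) - 5/8*31 = 4*(1 + 14*(-10*(-1/17))) - 155/8 = 4*(1 + 14*(10/17)) - 155/8 = 4*(1 + 140/17) - 155/8 = 4*(157/17) - 155/8 = 628/17 - 155/8 = 2389/136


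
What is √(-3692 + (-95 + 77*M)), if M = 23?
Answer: 12*I*√14 ≈ 44.9*I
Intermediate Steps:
√(-3692 + (-95 + 77*M)) = √(-3692 + (-95 + 77*23)) = √(-3692 + (-95 + 1771)) = √(-3692 + 1676) = √(-2016) = 12*I*√14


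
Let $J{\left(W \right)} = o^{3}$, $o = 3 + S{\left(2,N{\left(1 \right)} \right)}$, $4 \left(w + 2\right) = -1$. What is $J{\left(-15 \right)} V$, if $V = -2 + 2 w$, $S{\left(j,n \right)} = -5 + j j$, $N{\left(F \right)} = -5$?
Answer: $-52$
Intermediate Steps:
$w = - \frac{9}{4}$ ($w = -2 + \frac{1}{4} \left(-1\right) = -2 - \frac{1}{4} = - \frac{9}{4} \approx -2.25$)
$S{\left(j,n \right)} = -5 + j^{2}$
$V = - \frac{13}{2}$ ($V = -2 + 2 \left(- \frac{9}{4}\right) = -2 - \frac{9}{2} = - \frac{13}{2} \approx -6.5$)
$o = 2$ ($o = 3 - \left(5 - 2^{2}\right) = 3 + \left(-5 + 4\right) = 3 - 1 = 2$)
$J{\left(W \right)} = 8$ ($J{\left(W \right)} = 2^{3} = 8$)
$J{\left(-15 \right)} V = 8 \left(- \frac{13}{2}\right) = -52$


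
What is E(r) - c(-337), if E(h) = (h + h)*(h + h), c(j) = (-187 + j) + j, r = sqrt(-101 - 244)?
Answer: -519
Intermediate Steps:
r = I*sqrt(345) (r = sqrt(-345) = I*sqrt(345) ≈ 18.574*I)
c(j) = -187 + 2*j
E(h) = 4*h**2 (E(h) = (2*h)*(2*h) = 4*h**2)
E(r) - c(-337) = 4*(I*sqrt(345))**2 - (-187 + 2*(-337)) = 4*(-345) - (-187 - 674) = -1380 - 1*(-861) = -1380 + 861 = -519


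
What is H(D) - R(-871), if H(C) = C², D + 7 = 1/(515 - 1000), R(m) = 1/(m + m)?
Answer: 20090400697/409761950 ≈ 49.029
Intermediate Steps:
R(m) = 1/(2*m)
D = -3396/485 (D = -7 + 1/(515 - 1000) = -7 + 1/(-485) = -7 - 1/485 = -3396/485 ≈ -7.0021)
H(D) - R(-871) = (-3396/485)² - 1/(2*(-871)) = 11532816/235225 - (-1)/(2*871) = 11532816/235225 - 1*(-1/1742) = 11532816/235225 + 1/1742 = 20090400697/409761950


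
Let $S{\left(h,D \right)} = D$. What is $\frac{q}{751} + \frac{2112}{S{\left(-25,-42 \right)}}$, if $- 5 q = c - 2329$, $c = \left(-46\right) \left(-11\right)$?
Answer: $- \frac{1308999}{26285} \approx -49.8$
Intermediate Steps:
$c = 506$
$q = \frac{1823}{5}$ ($q = - \frac{506 - 2329}{5} = \left(- \frac{1}{5}\right) \left(-1823\right) = \frac{1823}{5} \approx 364.6$)
$\frac{q}{751} + \frac{2112}{S{\left(-25,-42 \right)}} = \frac{1823}{5 \cdot 751} + \frac{2112}{-42} = \frac{1823}{5} \cdot \frac{1}{751} + 2112 \left(- \frac{1}{42}\right) = \frac{1823}{3755} - \frac{352}{7} = - \frac{1308999}{26285}$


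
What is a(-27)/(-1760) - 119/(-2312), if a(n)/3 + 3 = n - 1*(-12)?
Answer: 1229/14960 ≈ 0.082152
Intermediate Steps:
a(n) = 27 + 3*n (a(n) = -9 + 3*(n - 1*(-12)) = -9 + 3*(n + 12) = -9 + 3*(12 + n) = -9 + (36 + 3*n) = 27 + 3*n)
a(-27)/(-1760) - 119/(-2312) = (27 + 3*(-27))/(-1760) - 119/(-2312) = (27 - 81)*(-1/1760) - 119*(-1/2312) = -54*(-1/1760) + 7/136 = 27/880 + 7/136 = 1229/14960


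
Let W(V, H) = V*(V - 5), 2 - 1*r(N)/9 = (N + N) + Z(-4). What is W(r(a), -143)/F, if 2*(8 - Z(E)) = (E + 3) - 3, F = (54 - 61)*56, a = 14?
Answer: -3807/14 ≈ -271.93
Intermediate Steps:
F = -392 (F = -7*56 = -392)
Z(E) = 8 - E/2 (Z(E) = 8 - ((E + 3) - 3)/2 = 8 - ((3 + E) - 3)/2 = 8 - E/2)
r(N) = -72 - 18*N (r(N) = 18 - 9*((N + N) + (8 - ½*(-4))) = 18 - 9*(2*N + (8 + 2)) = 18 - 9*(2*N + 10) = 18 - 9*(10 + 2*N) = 18 + (-90 - 18*N) = -72 - 18*N)
W(V, H) = V*(-5 + V)
W(r(a), -143)/F = ((-72 - 18*14)*(-5 + (-72 - 18*14)))/(-392) = ((-72 - 252)*(-5 + (-72 - 252)))*(-1/392) = -324*(-5 - 324)*(-1/392) = -324*(-329)*(-1/392) = 106596*(-1/392) = -3807/14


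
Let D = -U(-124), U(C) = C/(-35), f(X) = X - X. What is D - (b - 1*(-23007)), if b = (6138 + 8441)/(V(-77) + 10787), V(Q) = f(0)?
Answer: -1241146524/53935 ≈ -23012.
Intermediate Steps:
f(X) = 0
V(Q) = 0
b = 14579/10787 (b = (6138 + 8441)/(0 + 10787) = 14579/10787 ≈ 1.3515)
U(C) = -C/35 (U(C) = C*(-1/35) = -C/35)
D = -124/35 (D = -(-1)*(-124)/35 = -1*124/35 = -124/35 ≈ -3.5429)
D - (b - 1*(-23007)) = -124/35 - (14579/10787 - 1*(-23007)) = -124/35 - (14579/10787 + 23007) = -124/35 - 1*248191088/10787 = -124/35 - 248191088/10787 = -1241146524/53935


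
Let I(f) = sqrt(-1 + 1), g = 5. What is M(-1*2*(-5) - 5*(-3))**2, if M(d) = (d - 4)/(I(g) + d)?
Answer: 441/625 ≈ 0.70560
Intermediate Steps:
I(f) = 0 (I(f) = sqrt(0) = 0)
M(d) = (-4 + d)/d (M(d) = (d - 4)/(0 + d) = (-4 + d)/d)
M(-1*2*(-5) - 5*(-3))**2 = ((-4 + (-1*2*(-5) - 5*(-3)))/(-1*2*(-5) - 5*(-3)))**2 = ((-4 + (-2*(-5) + 15))/(-2*(-5) + 15))**2 = ((-4 + (10 + 15))/(10 + 15))**2 = ((-4 + 25)/25)**2 = ((1/25)*21)**2 = (21/25)**2 = 441/625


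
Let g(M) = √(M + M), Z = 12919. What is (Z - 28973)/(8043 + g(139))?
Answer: -129122322/64689571 + 16054*√278/64689571 ≈ -1.9919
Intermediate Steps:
g(M) = √2*√M (g(M) = √(2*M) = √2*√M)
(Z - 28973)/(8043 + g(139)) = (12919 - 28973)/(8043 + √2*√139) = -16054/(8043 + √278)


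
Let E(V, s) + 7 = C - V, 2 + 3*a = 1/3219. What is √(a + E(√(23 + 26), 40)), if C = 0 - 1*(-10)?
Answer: I*√48354745/3219 ≈ 2.1602*I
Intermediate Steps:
C = 10 (C = 0 + 10 = 10)
a = -6437/9657 (a = -⅔ + (⅓)/3219 = -⅔ + (⅓)*(1/3219) = -⅔ + 1/9657 = -6437/9657 ≈ -0.66656)
E(V, s) = 3 - V (E(V, s) = -7 + (10 - V) = 3 - V)
√(a + E(√(23 + 26), 40)) = √(-6437/9657 + (3 - √(23 + 26))) = √(-6437/9657 + (3 - √49)) = √(-6437/9657 + (3 - 1*7)) = √(-6437/9657 + (3 - 7)) = √(-6437/9657 - 4) = √(-45065/9657) = I*√48354745/3219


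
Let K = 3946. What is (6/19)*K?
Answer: 23676/19 ≈ 1246.1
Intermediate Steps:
(6/19)*K = (6/19)*3946 = 23676/19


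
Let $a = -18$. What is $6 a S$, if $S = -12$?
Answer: $1296$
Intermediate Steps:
$6 a S = 6 \left(-18\right) \left(-12\right) = \left(-108\right) \left(-12\right) = 1296$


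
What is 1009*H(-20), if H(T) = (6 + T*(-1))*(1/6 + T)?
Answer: -1560923/3 ≈ -5.2031e+5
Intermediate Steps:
H(T) = (6 - T)*(⅙ + T)
1009*H(-20) = 1009*(1 - 1*(-20)² + (35/6)*(-20)) = 1009*(1 - 1*400 - 350/3) = 1009*(1 - 400 - 350/3) = 1009*(-1547/3) = -1560923/3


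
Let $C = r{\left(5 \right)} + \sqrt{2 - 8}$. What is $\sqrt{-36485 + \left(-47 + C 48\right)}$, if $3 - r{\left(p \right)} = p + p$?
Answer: $2 \sqrt{-9217 + 12 i \sqrt{6}} \approx 0.30617 + 192.01 i$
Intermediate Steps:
$r{\left(p \right)} = 3 - 2 p$ ($r{\left(p \right)} = 3 - \left(p + p\right) = 3 - 2 p$)
$C = -7 + i \sqrt{6}$ ($C = \left(3 - 10\right) + \sqrt{2 - 8} = \left(3 - 10\right) + \sqrt{-6} = -7 + i \sqrt{6} \approx -7.0 + 2.4495 i$)
$\sqrt{-36485 + \left(-47 + C 48\right)} = \sqrt{-36485 - \left(47 - \left(-7 + i \sqrt{6}\right) 48\right)} = \sqrt{-36485 - \left(383 - 48 i \sqrt{6}\right)} = \sqrt{-36868 + 48 i \sqrt{6}}$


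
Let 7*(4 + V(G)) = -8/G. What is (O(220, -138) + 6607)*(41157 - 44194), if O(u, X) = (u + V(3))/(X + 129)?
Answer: -3778620215/189 ≈ -1.9993e+7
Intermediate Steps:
V(G) = -4 - 8/(7*G) (V(G) = -4 + (-8/G)/7 = -4 - 8/(7*G))
O(u, X) = (-92/21 + u)/(129 + X) (O(u, X) = (u + (-4 - 8/7/3))/(X + 129) = (u + (-4 - 8/7*⅓))/(129 + X) = (u + (-4 - 8/21))/(129 + X) = (u - 92/21)/(129 + X) = (-92/21 + u)/(129 + X))
(O(220, -138) + 6607)*(41157 - 44194) = ((-92/21 + 220)/(129 - 138) + 6607)*(41157 - 44194) = ((4528/21)/(-9) + 6607)*(-3037) = (-⅑*4528/21 + 6607)*(-3037) = (-4528/189 + 6607)*(-3037) = (1244195/189)*(-3037) = -3778620215/189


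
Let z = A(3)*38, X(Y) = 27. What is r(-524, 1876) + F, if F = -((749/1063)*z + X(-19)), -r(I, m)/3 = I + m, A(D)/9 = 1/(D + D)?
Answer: -4382922/1063 ≈ -4123.2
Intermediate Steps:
A(D) = 9/(2*D) (A(D) = 9/(D + D) = 9/((2*D)) = 9*(1/(2*D)) = 9/(2*D))
r(I, m) = -3*I - 3*m (r(I, m) = -3*(I + m) = -3*I - 3*m)
z = 57 (z = ((9/2)/3)*38 = ((9/2)*(1/3))*38 = (3/2)*38 = 57)
F = -71394/1063 (F = -((749/1063)*57 + 27) = -(42693/1063 + 27) = -1*71394/1063 = -71394/1063 ≈ -67.163)
r(-524, 1876) + F = (-3*(-524) - 3*1876) - 71394/1063 = (1572 - 5628) - 71394/1063 = -4056 - 71394/1063 = -4382922/1063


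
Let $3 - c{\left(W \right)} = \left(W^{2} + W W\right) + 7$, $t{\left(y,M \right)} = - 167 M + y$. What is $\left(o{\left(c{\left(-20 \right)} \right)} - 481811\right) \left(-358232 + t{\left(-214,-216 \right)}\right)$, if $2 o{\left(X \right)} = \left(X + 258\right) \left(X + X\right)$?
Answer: $13806311298$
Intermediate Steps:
$t{\left(y,M \right)} = y - 167 M$
$c{\left(W \right)} = -4 - 2 W^{2}$ ($c{\left(W \right)} = 3 - \left(\left(W^{2} + W W\right) + 7\right) = 3 - \left(\left(W^{2} + W^{2}\right) + 7\right) = 3 - \left(2 W^{2} + 7\right) = 3 - \left(7 + 2 W^{2}\right) = -4 - 2 W^{2}$)
$o{\left(X \right)} = X \left(258 + X\right)$ ($o{\left(X \right)} = \frac{\left(X + 258\right) \left(X + X\right)}{2} = \frac{\left(258 + X\right) 2 X}{2} = \frac{2 X \left(258 + X\right)}{2} = X \left(258 + X\right)$)
$\left(o{\left(c{\left(-20 \right)} \right)} - 481811\right) \left(-358232 + t{\left(-214,-216 \right)}\right) = \left(\left(-4 - 2 \left(-20\right)^{2}\right) \left(258 - \left(4 + 2 \left(-20\right)^{2}\right)\right) - 481811\right) \left(-358232 - -35858\right) = \left(\left(-4 - 800\right) \left(258 - 804\right) - 481811\right) \left(-358232 + \left(-214 + 36072\right)\right) = \left(\left(-4 - 800\right) \left(258 - 804\right) - 481811\right) \left(-358232 + 35858\right) = \left(- 804 \left(258 - 804\right) - 481811\right) \left(-322374\right) = \left(\left(-804\right) \left(-546\right) - 481811\right) \left(-322374\right) = \left(438984 - 481811\right) \left(-322374\right) = \left(-42827\right) \left(-322374\right) = 13806311298$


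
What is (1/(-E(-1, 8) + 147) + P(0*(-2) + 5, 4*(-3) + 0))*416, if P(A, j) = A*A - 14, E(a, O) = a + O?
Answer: 160264/35 ≈ 4579.0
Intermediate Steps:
E(a, O) = O + a
P(A, j) = -14 + A² (P(A, j) = A² - 14 = -14 + A²)
(1/(-E(-1, 8) + 147) + P(0*(-2) + 5, 4*(-3) + 0))*416 = (1/(-(8 - 1) + 147) + (-14 + (0*(-2) + 5)²))*416 = (1/(-1*7 + 147) + (-14 + (0 + 5)²))*416 = (1/(-7 + 147) + (-14 + 5²))*416 = (1/140 + (-14 + 25))*416 = (1/140 + 11)*416 = (1541/140)*416 = 160264/35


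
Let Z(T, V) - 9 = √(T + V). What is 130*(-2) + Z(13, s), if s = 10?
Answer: -251 + √23 ≈ -246.20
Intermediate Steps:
Z(T, V) = 9 + √(T + V)
130*(-2) + Z(13, s) = 130*(-2) + (9 + √(13 + 10)) = -260 + (9 + √23) = -251 + √23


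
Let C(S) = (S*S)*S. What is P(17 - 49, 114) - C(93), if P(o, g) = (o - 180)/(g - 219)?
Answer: -84457273/105 ≈ -8.0436e+5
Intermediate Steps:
C(S) = S³ (C(S) = S²*S = S³)
P(o, g) = (-180 + o)/(-219 + g)
P(17 - 49, 114) - C(93) = (-180 + (17 - 49))/(-219 + 114) - 1*93³ = (-180 - 32)/(-105) - 1*804357 = -1/105*(-212) - 804357 = 212/105 - 804357 = -84457273/105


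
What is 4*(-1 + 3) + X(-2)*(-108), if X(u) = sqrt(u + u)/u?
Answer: 8 + 108*I ≈ 8.0 + 108.0*I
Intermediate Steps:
X(u) = sqrt(2)/sqrt(u) (X(u) = sqrt(2*u)/u = (sqrt(2)*sqrt(u))/u = sqrt(2)/sqrt(u))
4*(-1 + 3) + X(-2)*(-108) = 4*(-1 + 3) + (sqrt(2)/sqrt(-2))*(-108) = 4*2 + (sqrt(2)*(-I*sqrt(2)/2))*(-108) = 8 - I*(-108) = 8 + 108*I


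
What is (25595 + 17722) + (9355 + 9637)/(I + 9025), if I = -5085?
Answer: 42671993/985 ≈ 43322.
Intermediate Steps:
(25595 + 17722) + (9355 + 9637)/(I + 9025) = (25595 + 17722) + (9355 + 9637)/(-5085 + 9025) = 43317 + 18992/3940 = 43317 + 18992*(1/3940) = 43317 + 4748/985 = 42671993/985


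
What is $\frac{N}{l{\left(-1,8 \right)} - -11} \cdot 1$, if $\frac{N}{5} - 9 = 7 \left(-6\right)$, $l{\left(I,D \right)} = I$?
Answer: $- \frac{33}{2} \approx -16.5$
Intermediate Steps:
$N = -165$ ($N = 45 + 5 \cdot 7 \left(-6\right) = 45 + 5 \left(-42\right) = 45 - 210 = -165$)
$\frac{N}{l{\left(-1,8 \right)} - -11} \cdot 1 = - \frac{165}{-1 - -11} \cdot 1 = - \frac{165}{-1 + 11} \cdot 1 = - \frac{165}{10} \cdot 1 = \left(-165\right) \frac{1}{10} \cdot 1 = \left(- \frac{33}{2}\right) 1 = - \frac{33}{2}$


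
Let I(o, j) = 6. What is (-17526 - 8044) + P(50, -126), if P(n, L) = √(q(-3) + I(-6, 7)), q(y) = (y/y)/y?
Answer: -25570 + √51/3 ≈ -25568.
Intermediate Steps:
q(y) = 1/y
P(n, L) = √51/3 (P(n, L) = √(1/(-3) + 6) = √(-⅓ + 6) = √(17/3) = √51/3)
(-17526 - 8044) + P(50, -126) = (-17526 - 8044) + √51/3 = -25570 + √51/3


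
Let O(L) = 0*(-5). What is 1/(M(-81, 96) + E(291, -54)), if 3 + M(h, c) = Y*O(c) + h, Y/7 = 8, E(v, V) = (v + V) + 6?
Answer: 1/159 ≈ 0.0062893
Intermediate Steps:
O(L) = 0
E(v, V) = 6 + V + v (E(v, V) = (V + v) + 6 = 6 + V + v)
Y = 56 (Y = 7*8 = 56)
M(h, c) = -3 + h (M(h, c) = -3 + (56*0 + h) = -3 + (0 + h) = -3 + h)
1/(M(-81, 96) + E(291, -54)) = 1/((-3 - 81) + (6 - 54 + 291)) = 1/(-84 + 243) = 1/159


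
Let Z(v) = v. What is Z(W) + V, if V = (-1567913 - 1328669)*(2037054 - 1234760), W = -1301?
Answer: -2323910360409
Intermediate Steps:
V = -2323910359108 (V = -2896582*802294 = -2323910359108)
Z(W) + V = -1301 - 2323910359108 = -2323910360409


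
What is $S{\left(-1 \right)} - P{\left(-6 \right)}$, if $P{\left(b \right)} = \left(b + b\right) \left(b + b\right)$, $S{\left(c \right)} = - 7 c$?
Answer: $-137$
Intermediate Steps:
$P{\left(b \right)} = 4 b^{2}$ ($P{\left(b \right)} = 2 b 2 b = 4 b^{2}$)
$S{\left(-1 \right)} - P{\left(-6 \right)} = \left(-7\right) \left(-1\right) - 4 \left(-6\right)^{2} = 7 - 4 \cdot 36 = 7 - 144 = -137$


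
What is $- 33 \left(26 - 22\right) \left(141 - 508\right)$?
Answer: $48444$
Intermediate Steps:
$- 33 \left(26 - 22\right) \left(141 - 508\right) = \left(-33\right) 4 \left(-367\right) = \left(-132\right) \left(-367\right) = 48444$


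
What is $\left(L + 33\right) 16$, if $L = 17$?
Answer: $800$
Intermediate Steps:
$\left(L + 33\right) 16 = \left(17 + 33\right) 16 = 50 \cdot 16 = 800$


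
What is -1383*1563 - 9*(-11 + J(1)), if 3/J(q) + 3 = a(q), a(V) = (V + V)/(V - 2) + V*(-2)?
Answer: -15130683/7 ≈ -2.1615e+6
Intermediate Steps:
a(V) = -2*V + 2*V/(-2 + V) (a(V) = (2*V)/(-2 + V) - 2*V = 2*V/(-2 + V) - 2*V = -2*V + 2*V/(-2 + V))
J(q) = 3/(-3 + 2*q*(3 - q)/(-2 + q))
-1383*1563 - 9*(-11 + J(1)) = -1383*1563 - 9*(-11 + 3*(2 - 1*1)/(-6 - 3*1 + 2*1²)) = -2161629 - 9*(-11 + 3*(2 - 1)/(-6 - 3 + 2*1)) = -2161629 - 9*(-11 + 3*1/(-6 - 3 + 2)) = -2161629 - 9*(-11 + 3*1/(-7)) = -2161629 - 9*(-11 + 3*(-⅐)*1) = -2161629 - 9*(-11 - 3/7) = -2161629 - 9*(-80/7) = -2161629 + 720/7 = -15130683/7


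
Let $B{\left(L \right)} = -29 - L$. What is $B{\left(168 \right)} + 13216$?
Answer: $13019$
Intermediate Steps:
$B{\left(168 \right)} + 13216 = \left(-29 - 168\right) + 13216 = -197 + 13216 = 13019$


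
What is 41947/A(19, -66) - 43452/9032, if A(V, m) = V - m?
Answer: 93792971/191930 ≈ 488.68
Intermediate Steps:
41947/A(19, -66) - 43452/9032 = 41947/(19 - 1*(-66)) - 43452/9032 = 41947/(19 + 66) - 43452*1/9032 = 41947/85 - 10863/2258 = 93792971/191930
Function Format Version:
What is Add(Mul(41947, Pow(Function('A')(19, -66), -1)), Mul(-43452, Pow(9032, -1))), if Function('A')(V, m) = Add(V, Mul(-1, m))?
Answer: Rational(93792971, 191930) ≈ 488.68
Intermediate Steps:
Add(Mul(41947, Pow(Function('A')(19, -66), -1)), Mul(-43452, Pow(9032, -1))) = Add(Mul(41947, Pow(Add(19, Mul(-1, -66)), -1)), Mul(-43452, Pow(9032, -1))) = Add(Mul(41947, Pow(Add(19, 66), -1)), Mul(-43452, Rational(1, 9032))) = Add(Mul(41947, Pow(85, -1)), Rational(-10863, 2258)) = Add(Mul(41947, Rational(1, 85)), Rational(-10863, 2258)) = Add(Rational(41947, 85), Rational(-10863, 2258)) = Rational(93792971, 191930)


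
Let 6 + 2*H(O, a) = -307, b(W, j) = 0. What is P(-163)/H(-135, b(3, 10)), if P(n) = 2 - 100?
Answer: 196/313 ≈ 0.62620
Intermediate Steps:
H(O, a) = -313/2 (H(O, a) = -3 + (½)*(-307) = -3 - 307/2 = -313/2)
P(n) = -98
P(-163)/H(-135, b(3, 10)) = -98/(-313/2) = -98*(-2/313) = 196/313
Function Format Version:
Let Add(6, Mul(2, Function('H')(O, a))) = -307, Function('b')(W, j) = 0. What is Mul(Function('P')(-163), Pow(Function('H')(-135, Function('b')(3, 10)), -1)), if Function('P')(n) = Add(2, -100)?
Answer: Rational(196, 313) ≈ 0.62620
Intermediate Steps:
Function('H')(O, a) = Rational(-313, 2) (Function('H')(O, a) = Add(-3, Mul(Rational(1, 2), -307)) = Add(-3, Rational(-307, 2)) = Rational(-313, 2))
Function('P')(n) = -98
Mul(Function('P')(-163), Pow(Function('H')(-135, Function('b')(3, 10)), -1)) = Mul(-98, Pow(Rational(-313, 2), -1)) = Mul(-98, Rational(-2, 313)) = Rational(196, 313)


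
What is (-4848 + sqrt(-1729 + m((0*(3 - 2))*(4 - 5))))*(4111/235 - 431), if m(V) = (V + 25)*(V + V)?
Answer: 471099552/235 - 97174*I*sqrt(1729)/235 ≈ 2.0047e+6 - 17194.0*I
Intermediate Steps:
m(V) = 2*V*(25 + V) (m(V) = (25 + V)*(2*V) = 2*V*(25 + V))
(-4848 + sqrt(-1729 + m((0*(3 - 2))*(4 - 5))))*(4111/235 - 431) = (-4848 + sqrt(-1729 + 2*((0*(3 - 2))*(4 - 5))*(25 + (0*(3 - 2))*(4 - 5))))*(4111/235 - 431) = (-4848 + sqrt(-1729 + 2*((0*1)*(-1))*(25 + (0*1)*(-1))))*(4111*(1/235) - 431) = (-4848 + sqrt(-1729 + 2*(0*(-1))*(25 + 0*(-1))))*(4111/235 - 431) = (-4848 + sqrt(-1729 + 2*0*(25 + 0)))*(-97174/235) = (-4848 + sqrt(-1729 + 2*0*25))*(-97174/235) = (-4848 + sqrt(-1729 + 0))*(-97174/235) = (-4848 + sqrt(-1729))*(-97174/235) = (-4848 + I*sqrt(1729))*(-97174/235) = 471099552/235 - 97174*I*sqrt(1729)/235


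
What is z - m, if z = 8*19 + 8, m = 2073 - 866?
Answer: -1047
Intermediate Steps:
m = 1207
z = 160 (z = 152 + 8 = 160)
z - m = 160 - 1*1207 = 160 - 1207 = -1047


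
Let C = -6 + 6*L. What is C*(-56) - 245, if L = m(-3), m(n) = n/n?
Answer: -245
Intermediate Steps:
m(n) = 1
L = 1
C = 0 (C = -6 + 6*1 = -6 + 6 = 0)
C*(-56) - 245 = 0*(-56) - 245 = 0 - 245 = -245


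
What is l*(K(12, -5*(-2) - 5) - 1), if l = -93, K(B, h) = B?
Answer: -1023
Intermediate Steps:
l*(K(12, -5*(-2) - 5) - 1) = -93*(12 - 1) = -93*11 = -1023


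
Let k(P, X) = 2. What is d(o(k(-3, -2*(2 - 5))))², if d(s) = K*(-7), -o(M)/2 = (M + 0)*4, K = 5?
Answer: 1225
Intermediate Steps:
o(M) = -8*M (o(M) = -2*(M + 0)*4 = -2*M*4 = -8*M)
d(s) = -35 (d(s) = 5*(-7) = -35)
d(o(k(-3, -2*(2 - 5))))² = (-35)² = 1225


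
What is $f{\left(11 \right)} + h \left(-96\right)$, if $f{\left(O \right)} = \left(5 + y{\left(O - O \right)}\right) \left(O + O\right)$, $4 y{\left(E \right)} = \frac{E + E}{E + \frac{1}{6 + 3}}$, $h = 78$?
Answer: $-7378$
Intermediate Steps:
$y{\left(E \right)} = \frac{E}{2 \left(\frac{1}{9} + E\right)}$ ($y{\left(E \right)} = \frac{\left(E + E\right) \frac{1}{E + \frac{1}{6 + 3}}}{4} = \frac{2 E \frac{1}{E + \frac{1}{9}}}{4} = \frac{2 E \frac{1}{\frac{1}{9} + E}}{4} = \frac{E}{2 \left(\frac{1}{9} + E\right)}$)
$f{\left(O \right)} = 10 O$ ($f{\left(O \right)} = \left(5 + \frac{9 \left(O - O\right)}{2 \left(1 + 9 \left(O - O\right)\right)}\right) \left(O + O\right) = \left(5 + \frac{9}{2} \cdot 0 \frac{1}{1 + 9 \cdot 0}\right) 2 O = \left(5 + \frac{9}{2} \cdot 0 \frac{1}{1 + 0}\right) 2 O = \left(5 + \frac{9}{2} \cdot 0 \cdot 1^{-1}\right) 2 O = \left(5 + \frac{9}{2} \cdot 0 \cdot 1\right) 2 O = \left(5 + 0\right) 2 O = 5 \cdot 2 O = 10 O$)
$f{\left(11 \right)} + h \left(-96\right) = 10 \cdot 11 + 78 \left(-96\right) = 110 - 7488 = -7378$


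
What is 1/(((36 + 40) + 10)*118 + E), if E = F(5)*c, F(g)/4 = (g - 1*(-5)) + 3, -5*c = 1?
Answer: 5/50688 ≈ 9.8643e-5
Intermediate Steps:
c = -⅕ (c = -⅕*1 = -⅕ ≈ -0.20000)
F(g) = 32 + 4*g (F(g) = 4*((g - 1*(-5)) + 3) = 4*((g + 5) + 3) = 4*((5 + g) + 3) = 4*(8 + g) = 32 + 4*g)
E = -52/5 (E = (32 + 4*5)*(-⅕) = (32 + 20)*(-⅕) = 52*(-⅕) = -52/5 ≈ -10.400)
1/(((36 + 40) + 10)*118 + E) = 1/(((36 + 40) + 10)*118 - 52/5) = 1/((76 + 10)*118 - 52/5) = 1/(86*118 - 52/5) = 1/(10148 - 52/5) = 1/(50688/5) = 5/50688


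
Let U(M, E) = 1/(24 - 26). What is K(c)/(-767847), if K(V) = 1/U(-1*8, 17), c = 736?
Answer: 2/767847 ≈ 2.6047e-6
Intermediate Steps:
U(M, E) = -½ (U(M, E) = 1/(-2) = -½)
K(V) = -2 (K(V) = 1/(-½) = -2)
K(c)/(-767847) = -2/(-767847) = -2*(-1/767847) = 2/767847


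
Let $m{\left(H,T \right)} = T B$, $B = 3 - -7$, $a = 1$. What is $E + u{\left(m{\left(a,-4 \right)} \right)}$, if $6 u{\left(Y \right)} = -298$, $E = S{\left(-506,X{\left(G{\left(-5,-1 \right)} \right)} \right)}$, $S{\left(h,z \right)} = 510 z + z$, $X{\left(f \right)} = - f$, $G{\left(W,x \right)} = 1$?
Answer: $- \frac{1682}{3} \approx -560.67$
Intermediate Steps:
$B = 10$ ($B = 3 + 7 = 10$)
$m{\left(H,T \right)} = 10 T$ ($m{\left(H,T \right)} = T 10 = 10 T$)
$S{\left(h,z \right)} = 511 z$
$E = -511$ ($E = 511 \left(\left(-1\right) 1\right) = 511 \left(-1\right) = -511$)
$u{\left(Y \right)} = - \frac{149}{3}$ ($u{\left(Y \right)} = \frac{1}{6} \left(-298\right) = - \frac{149}{3}$)
$E + u{\left(m{\left(a,-4 \right)} \right)} = -511 - \frac{149}{3} = - \frac{1682}{3}$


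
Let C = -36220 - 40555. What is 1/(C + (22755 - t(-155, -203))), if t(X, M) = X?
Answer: -1/53865 ≈ -1.8565e-5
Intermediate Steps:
C = -76775
1/(C + (22755 - t(-155, -203))) = 1/(-76775 + (22755 - 1*(-155))) = 1/(-76775 + (22755 + 155)) = 1/(-76775 + 22910) = 1/(-53865) = -1/53865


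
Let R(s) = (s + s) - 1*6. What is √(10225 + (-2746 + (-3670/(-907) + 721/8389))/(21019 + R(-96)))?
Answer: √256623163618900333705558802/158423303683 ≈ 101.12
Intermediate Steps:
R(s) = -6 + 2*s (R(s) = 2*s - 6 = -6 + 2*s)
√(10225 + (-2746 + (-3670/(-907) + 721/8389))/(21019 + R(-96))) = √(10225 + (-2746 + (-3670/(-907) + 721/8389))/(21019 + (-6 + 2*(-96)))) = √(10225 + (-2746 + (-3670*(-1/907) + 721*(1/8389)))/(21019 + (-6 - 192))) = √(10225 + (-2746 + (3670/907 + 721/8389))/(21019 - 198)) = √(10225 + (-2746 + 31441577/7608823)/20821) = √(10225 - 20862386381/7608823*1/20821) = √(10225 - 20862386381/158423303683) = √(1619857417772294/158423303683) = √256623163618900333705558802/158423303683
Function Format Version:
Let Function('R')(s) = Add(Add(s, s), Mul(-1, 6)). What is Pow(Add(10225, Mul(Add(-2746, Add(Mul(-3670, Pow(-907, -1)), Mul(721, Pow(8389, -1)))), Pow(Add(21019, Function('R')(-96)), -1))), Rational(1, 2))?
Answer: Mul(Rational(1, 158423303683), Pow(256623163618900333705558802, Rational(1, 2))) ≈ 101.12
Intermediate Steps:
Function('R')(s) = Add(-6, Mul(2, s)) (Function('R')(s) = Add(Mul(2, s), -6) = Add(-6, Mul(2, s)))
Pow(Add(10225, Mul(Add(-2746, Add(Mul(-3670, Pow(-907, -1)), Mul(721, Pow(8389, -1)))), Pow(Add(21019, Function('R')(-96)), -1))), Rational(1, 2)) = Pow(Add(10225, Mul(Add(-2746, Add(Mul(-3670, Pow(-907, -1)), Mul(721, Pow(8389, -1)))), Pow(Add(21019, Add(-6, Mul(2, -96))), -1))), Rational(1, 2)) = Pow(Add(10225, Mul(Add(-2746, Add(Mul(-3670, Rational(-1, 907)), Mul(721, Rational(1, 8389)))), Pow(Add(21019, Add(-6, -192)), -1))), Rational(1, 2)) = Pow(Add(10225, Mul(Add(-2746, Add(Rational(3670, 907), Rational(721, 8389))), Pow(Add(21019, -198), -1))), Rational(1, 2)) = Pow(Add(10225, Mul(Add(-2746, Rational(31441577, 7608823)), Pow(20821, -1))), Rational(1, 2)) = Pow(Add(10225, Mul(Rational(-20862386381, 7608823), Rational(1, 20821))), Rational(1, 2)) = Pow(Add(10225, Rational(-20862386381, 158423303683)), Rational(1, 2)) = Pow(Rational(1619857417772294, 158423303683), Rational(1, 2)) = Mul(Rational(1, 158423303683), Pow(256623163618900333705558802, Rational(1, 2)))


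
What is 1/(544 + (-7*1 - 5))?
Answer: 1/532 ≈ 0.0018797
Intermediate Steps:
1/(544 + (-7*1 - 5)) = 1/(544 + (-7 - 5)) = 1/(544 - 12) = 1/532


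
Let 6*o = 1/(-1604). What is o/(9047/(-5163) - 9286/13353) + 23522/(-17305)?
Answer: -4244367291970973/3122654107879320 ≈ -1.3592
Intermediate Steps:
o = -1/9624 (o = (1/6)/(-1604) = (1/6)*(-1/1604) = -1/9624 ≈ -0.00010391)
o/(9047/(-5163) - 9286/13353) + 23522/(-17305) = -1/(9624*(9047/(-5163) - 9286/13353)) + 23522/(-17305) = -1/(9624*(9047*(-1/5163) - 9286*1/13353)) + 23522*(-1/17305) = -1/(9624*(-9047/5163 - 9286/13353)) - 23522/17305 = -1/(9624*(-18749801/7660171)) - 23522/17305 = -1/9624*(-7660171/18749801) - 23522/17305 = 7660171/180448084824 - 23522/17305 = -4244367291970973/3122654107879320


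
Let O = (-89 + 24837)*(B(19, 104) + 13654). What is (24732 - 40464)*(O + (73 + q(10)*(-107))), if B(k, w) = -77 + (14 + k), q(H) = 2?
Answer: -5298854426748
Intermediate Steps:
B(k, w) = -63 + k
O = 336820280 (O = (-89 + 24837)*((-63 + 19) + 13654) = 24748*(-44 + 13654) = 24748*13610 = 336820280)
(24732 - 40464)*(O + (73 + q(10)*(-107))) = (24732 - 40464)*(336820280 + (73 + 2*(-107))) = -15732*(336820280 + (73 - 214)) = -15732*(336820280 - 141) = -15732*336820139 = -5298854426748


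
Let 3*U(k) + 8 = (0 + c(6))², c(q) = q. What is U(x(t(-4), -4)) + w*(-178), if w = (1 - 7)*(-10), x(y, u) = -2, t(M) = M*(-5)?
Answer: -32012/3 ≈ -10671.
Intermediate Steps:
t(M) = -5*M
U(k) = 28/3 (U(k) = -8/3 + (0 + 6)²/3 = -8/3 + (⅓)*6² = -8/3 + (⅓)*36 = -8/3 + 12 = 28/3)
w = 60 (w = -6*(-10) = 60)
U(x(t(-4), -4)) + w*(-178) = 28/3 + 60*(-178) = 28/3 - 10680 = -32012/3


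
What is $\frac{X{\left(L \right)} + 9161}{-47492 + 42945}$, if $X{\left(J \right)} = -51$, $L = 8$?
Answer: $- \frac{9110}{4547} \approx -2.0035$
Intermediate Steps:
$\frac{X{\left(L \right)} + 9161}{-47492 + 42945} = \frac{-51 + 9161}{-47492 + 42945} = \frac{9110}{-4547} = 9110 \left(- \frac{1}{4547}\right) = - \frac{9110}{4547}$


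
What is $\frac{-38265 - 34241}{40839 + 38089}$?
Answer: $- \frac{36253}{39464} \approx -0.91863$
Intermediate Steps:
$\frac{-38265 - 34241}{40839 + 38089} = - \frac{72506}{78928} = \left(-72506\right) \frac{1}{78928} = - \frac{36253}{39464}$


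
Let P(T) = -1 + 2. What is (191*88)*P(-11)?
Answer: 16808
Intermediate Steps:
P(T) = 1
(191*88)*P(-11) = (191*88)*1 = 16808*1 = 16808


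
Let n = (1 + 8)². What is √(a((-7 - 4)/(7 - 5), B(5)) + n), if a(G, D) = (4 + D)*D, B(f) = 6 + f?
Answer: √246 ≈ 15.684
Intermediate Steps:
a(G, D) = D*(4 + D)
n = 81 (n = 9² = 81)
√(a((-7 - 4)/(7 - 5), B(5)) + n) = √((6 + 5)*(4 + (6 + 5)) + 81) = √(11*(4 + 11) + 81) = √(11*15 + 81) = √(165 + 81) = √246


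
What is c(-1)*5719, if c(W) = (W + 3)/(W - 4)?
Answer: -11438/5 ≈ -2287.6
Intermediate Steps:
c(W) = (3 + W)/(-4 + W)
c(-1)*5719 = ((3 - 1)/(-4 - 1))*5719 = (2/(-5))*5719 = -⅕*2*5719 = -⅖*5719 = -11438/5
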